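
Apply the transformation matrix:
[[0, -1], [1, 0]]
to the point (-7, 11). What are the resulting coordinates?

Matrix multiplication:
[[0, -1], [1, 0]] × [-7, 11]ᵀ
= [(0)(-7) + (-1)(11), (1)(-7) + (0)(11)]ᵀ
= [-11, -7]ᵀ
Result: (-11, -7)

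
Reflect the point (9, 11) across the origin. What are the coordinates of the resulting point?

Reflection across origin: (9, 11) → (-9, -11)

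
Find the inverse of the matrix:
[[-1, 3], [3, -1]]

For [[a,b],[c,d]], inverse = (1/det)·[[d,-b],[-c,a]]
det = (-1)(-1) - (3)(3) = 1 - 9 = -8
Inverse = (1/-8)·[[-1, -3], [-3, -1]]
= [[1/8, 3/8], [3/8, 1/8]]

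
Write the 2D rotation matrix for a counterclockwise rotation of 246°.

Rotation matrix formula: [[cos θ, -sin θ], [sin θ, cos θ]]
For θ = 246°:
cos(246°) = -0.4067
sin(246°) = -0.9135
Result: [[-0.4067, 0.9135], [-0.9135, -0.4067]]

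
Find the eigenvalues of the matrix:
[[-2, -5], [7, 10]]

Characteristic equation: det(A - λI) = 0
λ² - (trace)λ + (det) = 0
trace = -2 + 10 = 8, det = (-2)(10) - (-5)(7) = 15
λ² - (8)λ + (15) = 0
λ = (8 ± √((8)² - 4·(15))) / 2 = (8 ± √4) / 2
Solving: λ = 3, 5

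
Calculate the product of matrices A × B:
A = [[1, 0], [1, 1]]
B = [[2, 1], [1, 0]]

Matrix multiplication:
C[0][0] = 1×2 + 0×1 = 2
C[0][1] = 1×1 + 0×0 = 1
C[1][0] = 1×2 + 1×1 = 3
C[1][1] = 1×1 + 1×0 = 1
Result: [[2, 1], [3, 1]]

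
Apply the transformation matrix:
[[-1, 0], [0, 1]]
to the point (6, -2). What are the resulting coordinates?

Matrix multiplication:
[[-1, 0], [0, 1]] × [6, -2]ᵀ
= [(-1)(6) + (0)(-2), (0)(6) + (1)(-2)]ᵀ
= [-6, -2]ᵀ
Result: (-6, -2)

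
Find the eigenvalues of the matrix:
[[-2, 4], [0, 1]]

Characteristic equation: det(A - λI) = 0
λ² - (trace)λ + (det) = 0
trace = -2 + 1 = -1, det = (-2)(1) - (4)(0) = -2
λ² - (-1)λ + (-2) = 0
λ = (-1 ± √((-1)² - 4·(-2))) / 2 = (-1 ± √9) / 2
Solving: λ = -2, 1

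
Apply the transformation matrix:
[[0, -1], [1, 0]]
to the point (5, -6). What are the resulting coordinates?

Matrix multiplication:
[[0, -1], [1, 0]] × [5, -6]ᵀ
= [(0)(5) + (-1)(-6), (1)(5) + (0)(-6)]ᵀ
= [6, 5]ᵀ
Result: (6, 5)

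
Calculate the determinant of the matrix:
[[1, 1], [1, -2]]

For a 2×2 matrix [[a, b], [c, d]], det = ad - bc
det = (1)(-2) - (1)(1) = -2 - 1 = -3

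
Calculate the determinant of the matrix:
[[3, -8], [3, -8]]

For a 2×2 matrix [[a, b], [c, d]], det = ad - bc
det = (3)(-8) - (-8)(3) = -24 - -24 = 0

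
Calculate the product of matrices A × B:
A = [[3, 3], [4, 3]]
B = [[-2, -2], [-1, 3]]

Matrix multiplication:
C[0][0] = 3×-2 + 3×-1 = -9
C[0][1] = 3×-2 + 3×3 = 3
C[1][0] = 4×-2 + 3×-1 = -11
C[1][1] = 4×-2 + 3×3 = 1
Result: [[-9, 3], [-11, 1]]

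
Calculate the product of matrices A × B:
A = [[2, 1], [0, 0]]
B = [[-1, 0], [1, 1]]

Matrix multiplication:
C[0][0] = 2×-1 + 1×1 = -1
C[0][1] = 2×0 + 1×1 = 1
C[1][0] = 0×-1 + 0×1 = 0
C[1][1] = 0×0 + 0×1 = 0
Result: [[-1, 1], [0, 0]]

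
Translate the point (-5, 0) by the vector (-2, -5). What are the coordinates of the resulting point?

Translation by (-2, -5) (homogeneous matrix [[1, 0, -2], [0, 1, -5], [0, 0, 1]]):
x' = -5 + -2 = -7
y' = 0 + -5 = -5
Result: (-7, -5)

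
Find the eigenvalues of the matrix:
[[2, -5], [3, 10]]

Characteristic equation: det(A - λI) = 0
λ² - (trace)λ + (det) = 0
trace = 2 + 10 = 12, det = (2)(10) - (-5)(3) = 35
λ² - (12)λ + (35) = 0
λ = (12 ± √((12)² - 4·(35))) / 2 = (12 ± √4) / 2
Solving: λ = 5, 7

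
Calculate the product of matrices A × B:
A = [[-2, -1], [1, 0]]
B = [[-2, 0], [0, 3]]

Matrix multiplication:
C[0][0] = -2×-2 + -1×0 = 4
C[0][1] = -2×0 + -1×3 = -3
C[1][0] = 1×-2 + 0×0 = -2
C[1][1] = 1×0 + 0×3 = 0
Result: [[4, -3], [-2, 0]]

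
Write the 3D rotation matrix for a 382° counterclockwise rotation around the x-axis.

Rotation matrix for counterclockwise 382° around x-axis:
cos(382°) = 0.9272, sin(382°) = 0.3746
Result: [[1, 0, 0], [0, 0.9272, -0.3746], [0, 0.3746, 0.9272]]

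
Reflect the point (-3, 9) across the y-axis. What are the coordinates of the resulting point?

Reflection across y-axis: (-3, 9) → (3, 9)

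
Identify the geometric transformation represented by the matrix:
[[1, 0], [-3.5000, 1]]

This matrix represents: vertical shear with factor -3.5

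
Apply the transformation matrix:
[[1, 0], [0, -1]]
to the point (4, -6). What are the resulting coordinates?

Matrix multiplication:
[[1, 0], [0, -1]] × [4, -6]ᵀ
= [(1)(4) + (0)(-6), (0)(4) + (-1)(-6)]ᵀ
= [4, 6]ᵀ
Result: (4, 6)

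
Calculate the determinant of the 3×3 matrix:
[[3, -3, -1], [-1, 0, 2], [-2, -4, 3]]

Expansion along first row:
det = 3·det([[0,2],[-4,3]]) - -3·det([[-1,2],[-2,3]]) + -1·det([[-1,0],[-2,-4]])
    = 3·(0·3 - 2·-4) - -3·(-1·3 - 2·-2) + -1·(-1·-4 - 0·-2)
    = 3·8 - -3·1 + -1·4
    = 24 + 3 + -4 = 23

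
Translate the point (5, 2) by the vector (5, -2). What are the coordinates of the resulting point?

Translation by (5, -2) (homogeneous matrix [[1, 0, 5], [0, 1, -2], [0, 0, 1]]):
x' = 5 + 5 = 10
y' = 2 + -2 = 0
Result: (10, 0)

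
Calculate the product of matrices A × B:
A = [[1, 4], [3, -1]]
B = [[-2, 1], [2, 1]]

Matrix multiplication:
C[0][0] = 1×-2 + 4×2 = 6
C[0][1] = 1×1 + 4×1 = 5
C[1][0] = 3×-2 + -1×2 = -8
C[1][1] = 3×1 + -1×1 = 2
Result: [[6, 5], [-8, 2]]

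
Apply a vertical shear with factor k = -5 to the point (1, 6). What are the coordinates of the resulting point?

Shear matrix for vertical shear with factor k = -5:
[[1, 0], [-5, 1]]
Result: (1, 6) → (1, 1)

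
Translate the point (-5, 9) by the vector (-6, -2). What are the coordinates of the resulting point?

Translation by (-6, -2) (homogeneous matrix [[1, 0, -6], [0, 1, -2], [0, 0, 1]]):
x' = -5 + -6 = -11
y' = 9 + -2 = 7
Result: (-11, 7)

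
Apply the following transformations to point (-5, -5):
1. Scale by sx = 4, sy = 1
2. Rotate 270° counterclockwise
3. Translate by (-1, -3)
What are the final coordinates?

Step 1: Scale → (-20, -5)
Step 2: Rotate 270° → (-5, 20)
Step 3: Translate → (-6, 17)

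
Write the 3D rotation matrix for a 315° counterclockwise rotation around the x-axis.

Rotation matrix for counterclockwise 315° around x-axis:
cos(315°) = √2/2, sin(315°) = -√2/2
Result: [[1, 0, 0], [0, √2/2, √2/2], [0, -√2/2, √2/2]]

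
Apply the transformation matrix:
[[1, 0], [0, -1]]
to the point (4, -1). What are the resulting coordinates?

Matrix multiplication:
[[1, 0], [0, -1]] × [4, -1]ᵀ
= [(1)(4) + (0)(-1), (0)(4) + (-1)(-1)]ᵀ
= [4, 1]ᵀ
Result: (4, 1)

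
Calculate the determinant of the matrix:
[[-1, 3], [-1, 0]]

For a 2×2 matrix [[a, b], [c, d]], det = ad - bc
det = (-1)(0) - (3)(-1) = 0 - -3 = 3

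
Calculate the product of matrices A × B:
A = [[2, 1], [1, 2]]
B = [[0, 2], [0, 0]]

Matrix multiplication:
C[0][0] = 2×0 + 1×0 = 0
C[0][1] = 2×2 + 1×0 = 4
C[1][0] = 1×0 + 2×0 = 0
C[1][1] = 1×2 + 2×0 = 2
Result: [[0, 4], [0, 2]]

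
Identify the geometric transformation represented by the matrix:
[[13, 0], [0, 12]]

This matrix represents: non-uniform scaling by sx = 13, sy = 12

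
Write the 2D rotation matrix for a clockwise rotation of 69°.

Rotation matrix formula: [[cos θ, -sin θ], [sin θ, cos θ]]
A clockwise rotation by 69° is equivalent to a counterclockwise rotation by -69°.
For θ = -69°:
cos(-69°) = 0.3584
sin(-69°) = -0.9336
Result: [[0.3584, 0.9336], [-0.9336, 0.3584]]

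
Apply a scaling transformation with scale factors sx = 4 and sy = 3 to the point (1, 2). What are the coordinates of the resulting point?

Scaling matrix:
[[4, 0], [0, 3]]
Result: (1 × 4, 2 × 3) = (4, 6)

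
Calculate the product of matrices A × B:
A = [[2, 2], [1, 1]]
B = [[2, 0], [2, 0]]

Matrix multiplication:
C[0][0] = 2×2 + 2×2 = 8
C[0][1] = 2×0 + 2×0 = 0
C[1][0] = 1×2 + 1×2 = 4
C[1][1] = 1×0 + 1×0 = 0
Result: [[8, 0], [4, 0]]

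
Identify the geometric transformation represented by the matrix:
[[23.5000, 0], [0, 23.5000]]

This matrix represents: uniform scaling by factor 23.5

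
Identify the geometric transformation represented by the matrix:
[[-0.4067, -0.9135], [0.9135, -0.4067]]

This matrix represents: rotation by 114° counterclockwise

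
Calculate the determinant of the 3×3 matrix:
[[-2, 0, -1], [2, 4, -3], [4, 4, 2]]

Expansion along first row:
det = -2·det([[4,-3],[4,2]]) - 0·det([[2,-3],[4,2]]) + -1·det([[2,4],[4,4]])
    = -2·(4·2 - -3·4) - 0·(2·2 - -3·4) + -1·(2·4 - 4·4)
    = -2·20 - 0·16 + -1·-8
    = -40 + 0 + 8 = -32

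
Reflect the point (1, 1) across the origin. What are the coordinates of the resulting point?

Reflection across origin: (1, 1) → (-1, -1)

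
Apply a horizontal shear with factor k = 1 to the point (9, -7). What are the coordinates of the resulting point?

Shear matrix for horizontal shear with factor k = 1:
[[1, 1], [0, 1]]
Result: (9, -7) → (2, -7)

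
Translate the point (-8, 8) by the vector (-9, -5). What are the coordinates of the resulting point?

Translation by (-9, -5) (homogeneous matrix [[1, 0, -9], [0, 1, -5], [0, 0, 1]]):
x' = -8 + -9 = -17
y' = 8 + -5 = 3
Result: (-17, 3)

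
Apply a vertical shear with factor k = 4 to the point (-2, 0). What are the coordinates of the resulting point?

Shear matrix for vertical shear with factor k = 4:
[[1, 0], [4, 1]]
Result: (-2, 0) → (-2, -8)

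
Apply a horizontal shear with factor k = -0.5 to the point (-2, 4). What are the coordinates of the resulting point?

Shear matrix for horizontal shear with factor k = -0.5:
[[1, -0.50], [0, 1]]
Result: (-2, 4) → (-4, 4)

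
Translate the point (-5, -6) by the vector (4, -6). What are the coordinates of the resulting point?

Translation by (4, -6) (homogeneous matrix [[1, 0, 4], [0, 1, -6], [0, 0, 1]]):
x' = -5 + 4 = -1
y' = -6 + -6 = -12
Result: (-1, -12)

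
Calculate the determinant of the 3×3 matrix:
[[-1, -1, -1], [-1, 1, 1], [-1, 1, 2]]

Expansion along first row:
det = -1·det([[1,1],[1,2]]) - -1·det([[-1,1],[-1,2]]) + -1·det([[-1,1],[-1,1]])
    = -1·(1·2 - 1·1) - -1·(-1·2 - 1·-1) + -1·(-1·1 - 1·-1)
    = -1·1 - -1·-1 + -1·0
    = -1 + -1 + 0 = -2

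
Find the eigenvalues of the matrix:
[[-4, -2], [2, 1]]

Characteristic equation: det(A - λI) = 0
λ² - (trace)λ + (det) = 0
trace = -4 + 1 = -3, det = (-4)(1) - (-2)(2) = 0
λ² - (-3)λ + (0) = 0
λ = (-3 ± √((-3)² - 4·(0))) / 2 = (-3 ± √9) / 2
Solving: λ = -3, 0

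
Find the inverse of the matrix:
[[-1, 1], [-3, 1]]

For [[a,b],[c,d]], inverse = (1/det)·[[d,-b],[-c,a]]
det = (-1)(1) - (1)(-3) = -1 - -3 = 2
Inverse = (1/2)·[[1, -1], [3, -1]]
= [[1/2, -1/2], [3/2, -1/2]]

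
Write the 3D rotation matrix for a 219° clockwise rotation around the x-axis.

Rotation matrix for clockwise 219° around x-axis:
A clockwise rotation by 219° is a counterclockwise rotation by -219°.
cos(-219°) = -0.7771, sin(-219°) = 0.6293
Result: [[1, 0, 0], [0, -0.7771, -0.6293], [0, 0.6293, -0.7771]]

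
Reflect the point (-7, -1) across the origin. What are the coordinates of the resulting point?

Reflection across origin: (-7, -1) → (7, 1)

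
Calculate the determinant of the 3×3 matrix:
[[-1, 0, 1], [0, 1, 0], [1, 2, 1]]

Expansion along first row:
det = -1·det([[1,0],[2,1]]) - 0·det([[0,0],[1,1]]) + 1·det([[0,1],[1,2]])
    = -1·(1·1 - 0·2) - 0·(0·1 - 0·1) + 1·(0·2 - 1·1)
    = -1·1 - 0·0 + 1·-1
    = -1 + 0 + -1 = -2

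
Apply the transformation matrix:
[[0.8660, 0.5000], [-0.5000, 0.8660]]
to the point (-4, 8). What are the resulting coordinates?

Matrix multiplication:
[[0.8660, 0.5000], [-0.5000, 0.8660]] × [-4, 8]ᵀ
= [(0.8660)(-4) + (0.5000)(8), (-0.5000)(-4) + (0.8660)(8)]ᵀ
= [0.5360, 8.9280]ᵀ
Result: (0.5360, 8.9280)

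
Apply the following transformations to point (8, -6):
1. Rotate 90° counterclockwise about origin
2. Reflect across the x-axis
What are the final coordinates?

Step 1: Rotate 90° → (6, 8)
Step 2: Reflect across x-axis → (6, -8)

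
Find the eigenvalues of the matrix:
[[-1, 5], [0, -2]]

Characteristic equation: det(A - λI) = 0
λ² - (trace)λ + (det) = 0
trace = -1 + -2 = -3, det = (-1)(-2) - (5)(0) = 2
λ² - (-3)λ + (2) = 0
λ = (-3 ± √((-3)² - 4·(2))) / 2 = (-3 ± √1) / 2
Solving: λ = -2, -1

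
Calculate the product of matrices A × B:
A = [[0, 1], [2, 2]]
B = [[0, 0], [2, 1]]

Matrix multiplication:
C[0][0] = 0×0 + 1×2 = 2
C[0][1] = 0×0 + 1×1 = 1
C[1][0] = 2×0 + 2×2 = 4
C[1][1] = 2×0 + 2×1 = 2
Result: [[2, 1], [4, 2]]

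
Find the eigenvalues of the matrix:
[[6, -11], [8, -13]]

Characteristic equation: det(A - λI) = 0
λ² - (trace)λ + (det) = 0
trace = 6 + -13 = -7, det = (6)(-13) - (-11)(8) = 10
λ² - (-7)λ + (10) = 0
λ = (-7 ± √((-7)² - 4·(10))) / 2 = (-7 ± √9) / 2
Solving: λ = -5, -2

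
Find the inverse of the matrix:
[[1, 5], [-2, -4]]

For [[a,b],[c,d]], inverse = (1/det)·[[d,-b],[-c,a]]
det = (1)(-4) - (5)(-2) = -4 - -10 = 6
Inverse = (1/6)·[[-4, -5], [2, 1]]
= [[-2/3, -5/6], [1/3, 1/6]]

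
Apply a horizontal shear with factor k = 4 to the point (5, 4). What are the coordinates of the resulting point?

Shear matrix for horizontal shear with factor k = 4:
[[1, 4], [0, 1]]
Result: (5, 4) → (21, 4)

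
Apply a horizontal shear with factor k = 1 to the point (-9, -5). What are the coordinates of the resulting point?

Shear matrix for horizontal shear with factor k = 1:
[[1, 1], [0, 1]]
Result: (-9, -5) → (-14, -5)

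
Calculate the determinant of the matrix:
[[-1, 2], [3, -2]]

For a 2×2 matrix [[a, b], [c, d]], det = ad - bc
det = (-1)(-2) - (2)(3) = 2 - 6 = -4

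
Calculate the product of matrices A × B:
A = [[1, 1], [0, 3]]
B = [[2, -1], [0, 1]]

Matrix multiplication:
C[0][0] = 1×2 + 1×0 = 2
C[0][1] = 1×-1 + 1×1 = 0
C[1][0] = 0×2 + 3×0 = 0
C[1][1] = 0×-1 + 3×1 = 3
Result: [[2, 0], [0, 3]]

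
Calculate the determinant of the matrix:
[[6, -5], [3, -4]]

For a 2×2 matrix [[a, b], [c, d]], det = ad - bc
det = (6)(-4) - (-5)(3) = -24 - -15 = -9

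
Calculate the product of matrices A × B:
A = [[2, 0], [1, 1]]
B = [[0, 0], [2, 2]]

Matrix multiplication:
C[0][0] = 2×0 + 0×2 = 0
C[0][1] = 2×0 + 0×2 = 0
C[1][0] = 1×0 + 1×2 = 2
C[1][1] = 1×0 + 1×2 = 2
Result: [[0, 0], [2, 2]]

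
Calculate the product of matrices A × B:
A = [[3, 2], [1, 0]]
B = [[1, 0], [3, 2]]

Matrix multiplication:
C[0][0] = 3×1 + 2×3 = 9
C[0][1] = 3×0 + 2×2 = 4
C[1][0] = 1×1 + 0×3 = 1
C[1][1] = 1×0 + 0×2 = 0
Result: [[9, 4], [1, 0]]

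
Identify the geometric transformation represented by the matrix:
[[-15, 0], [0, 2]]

This matrix represents: non-uniform scaling by sx = -15, sy = 2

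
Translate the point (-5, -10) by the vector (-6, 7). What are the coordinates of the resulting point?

Translation by (-6, 7) (homogeneous matrix [[1, 0, -6], [0, 1, 7], [0, 0, 1]]):
x' = -5 + -6 = -11
y' = -10 + 7 = -3
Result: (-11, -3)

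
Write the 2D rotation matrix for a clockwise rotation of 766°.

Rotation matrix formula: [[cos θ, -sin θ], [sin θ, cos θ]]
A clockwise rotation by 766° is equivalent to a counterclockwise rotation by -766°.
For θ = -766°:
cos(-766°) = 0.6947
sin(-766°) = -0.7193
Result: [[0.6947, 0.7193], [-0.7193, 0.6947]]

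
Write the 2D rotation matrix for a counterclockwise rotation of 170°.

Rotation matrix formula: [[cos θ, -sin θ], [sin θ, cos θ]]
For θ = 170°:
cos(170°) = -0.9848
sin(170°) = 0.1736
Result: [[-0.9848, -0.1736], [0.1736, -0.9848]]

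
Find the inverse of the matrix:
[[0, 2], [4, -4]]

For [[a,b],[c,d]], inverse = (1/det)·[[d,-b],[-c,a]]
det = (0)(-4) - (2)(4) = 0 - 8 = -8
Inverse = (1/-8)·[[-4, -2], [-4, 0]]
= [[1/2, 1/4], [1/2, 0]]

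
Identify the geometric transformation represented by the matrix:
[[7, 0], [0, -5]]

This matrix represents: non-uniform scaling by sx = 7, sy = -5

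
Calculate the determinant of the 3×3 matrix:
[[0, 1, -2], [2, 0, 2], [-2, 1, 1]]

Expansion along first row:
det = 0·det([[0,2],[1,1]]) - 1·det([[2,2],[-2,1]]) + -2·det([[2,0],[-2,1]])
    = 0·(0·1 - 2·1) - 1·(2·1 - 2·-2) + -2·(2·1 - 0·-2)
    = 0·-2 - 1·6 + -2·2
    = 0 + -6 + -4 = -10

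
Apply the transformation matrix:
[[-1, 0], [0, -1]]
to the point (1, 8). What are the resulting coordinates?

Matrix multiplication:
[[-1, 0], [0, -1]] × [1, 8]ᵀ
= [(-1)(1) + (0)(8), (0)(1) + (-1)(8)]ᵀ
= [-1, -8]ᵀ
Result: (-1, -8)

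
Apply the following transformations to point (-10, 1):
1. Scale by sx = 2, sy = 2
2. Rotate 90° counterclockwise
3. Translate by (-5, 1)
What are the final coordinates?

Step 1: Scale → (-20, 2)
Step 2: Rotate 90° → (-2, -20)
Step 3: Translate → (-7, -19)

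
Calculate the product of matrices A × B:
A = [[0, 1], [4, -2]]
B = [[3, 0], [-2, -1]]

Matrix multiplication:
C[0][0] = 0×3 + 1×-2 = -2
C[0][1] = 0×0 + 1×-1 = -1
C[1][0] = 4×3 + -2×-2 = 16
C[1][1] = 4×0 + -2×-1 = 2
Result: [[-2, -1], [16, 2]]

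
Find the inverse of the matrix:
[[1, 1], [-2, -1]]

For [[a,b],[c,d]], inverse = (1/det)·[[d,-b],[-c,a]]
det = (1)(-1) - (1)(-2) = -1 - -2 = 1
Inverse = [[-1, -1], [2, 1]]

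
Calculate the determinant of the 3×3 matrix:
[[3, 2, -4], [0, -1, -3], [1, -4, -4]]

Expansion along first row:
det = 3·det([[-1,-3],[-4,-4]]) - 2·det([[0,-3],[1,-4]]) + -4·det([[0,-1],[1,-4]])
    = 3·(-1·-4 - -3·-4) - 2·(0·-4 - -3·1) + -4·(0·-4 - -1·1)
    = 3·-8 - 2·3 + -4·1
    = -24 + -6 + -4 = -34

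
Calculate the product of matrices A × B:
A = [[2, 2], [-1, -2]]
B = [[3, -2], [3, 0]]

Matrix multiplication:
C[0][0] = 2×3 + 2×3 = 12
C[0][1] = 2×-2 + 2×0 = -4
C[1][0] = -1×3 + -2×3 = -9
C[1][1] = -1×-2 + -2×0 = 2
Result: [[12, -4], [-9, 2]]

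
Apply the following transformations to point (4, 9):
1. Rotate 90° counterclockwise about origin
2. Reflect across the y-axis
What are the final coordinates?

Step 1: Rotate 90° → (-9, 4)
Step 2: Reflect across y-axis → (9, 4)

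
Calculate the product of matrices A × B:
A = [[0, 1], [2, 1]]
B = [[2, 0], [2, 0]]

Matrix multiplication:
C[0][0] = 0×2 + 1×2 = 2
C[0][1] = 0×0 + 1×0 = 0
C[1][0] = 2×2 + 1×2 = 6
C[1][1] = 2×0 + 1×0 = 0
Result: [[2, 0], [6, 0]]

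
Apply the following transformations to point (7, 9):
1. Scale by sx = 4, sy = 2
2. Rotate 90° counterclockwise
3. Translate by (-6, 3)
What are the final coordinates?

Step 1: Scale → (28, 18)
Step 2: Rotate 90° → (-18, 28)
Step 3: Translate → (-24, 31)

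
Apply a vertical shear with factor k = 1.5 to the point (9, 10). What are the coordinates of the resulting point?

Shear matrix for vertical shear with factor k = 1.5:
[[1, 0], [1.50, 1]]
Result: (9, 10) → (9, 23.5)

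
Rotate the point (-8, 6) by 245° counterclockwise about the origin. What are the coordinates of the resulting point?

Rotation matrix for 245°: [[cos 245°, -sin 245°], [sin 245°, cos 245°]] ≈ [[-0.422618, 0.906308], [-0.906308, -0.422618]]
[[-0.422618, 0.906308], [-0.906308, -0.422618]] × [-8, 6]ᵀ ≈ [8.8188, 4.7148]ᵀ
Result: (8.8188, 4.7148)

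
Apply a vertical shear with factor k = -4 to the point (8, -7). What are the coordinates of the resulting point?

Shear matrix for vertical shear with factor k = -4:
[[1, 0], [-4, 1]]
Result: (8, -7) → (8, -39)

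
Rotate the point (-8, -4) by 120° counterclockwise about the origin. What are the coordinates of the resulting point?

Rotation matrix for 120°: [[cos 120°, -sin 120°], [sin 120°, cos 120°]] ≈ [[-0.500000, -0.866025], [0.866025, -0.500000]]
[[-0.500000, -0.866025], [0.866025, -0.500000]] × [-8, -4]ᵀ ≈ [7.4641, -4.9282]ᵀ
Result: (7.4641, -4.9282)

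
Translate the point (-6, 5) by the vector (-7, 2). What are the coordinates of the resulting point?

Translation by (-7, 2) (homogeneous matrix [[1, 0, -7], [0, 1, 2], [0, 0, 1]]):
x' = -6 + -7 = -13
y' = 5 + 2 = 7
Result: (-13, 7)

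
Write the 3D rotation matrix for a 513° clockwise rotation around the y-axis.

Rotation matrix for clockwise 513° around y-axis:
A clockwise rotation by 513° is a counterclockwise rotation by -513°.
cos(-513°) = -0.8910, sin(-513°) = -0.4540
Result: [[-0.8910, 0, -0.4540], [0, 1, 0], [0.4540, 0, -0.8910]]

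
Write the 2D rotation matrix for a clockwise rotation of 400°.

Rotation matrix formula: [[cos θ, -sin θ], [sin θ, cos θ]]
A clockwise rotation by 400° is equivalent to a counterclockwise rotation by -400°.
For θ = -400°:
cos(-400°) = 0.7660
sin(-400°) = -0.6428
Result: [[0.7660, 0.6428], [-0.6428, 0.7660]]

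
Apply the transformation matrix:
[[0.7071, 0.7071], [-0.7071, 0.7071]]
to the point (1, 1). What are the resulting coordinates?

Matrix multiplication:
[[0.7071, 0.7071], [-0.7071, 0.7071]] × [1, 1]ᵀ
= [(0.7071)(1) + (0.7071)(1), (-0.7071)(1) + (0.7071)(1)]ᵀ
= [1.4142, 0]ᵀ
Result: (1.4142, 0)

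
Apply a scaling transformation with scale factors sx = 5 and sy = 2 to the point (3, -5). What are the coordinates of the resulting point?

Scaling matrix:
[[5, 0], [0, 2]]
Result: (3 × 5, -5 × 2) = (15, -10)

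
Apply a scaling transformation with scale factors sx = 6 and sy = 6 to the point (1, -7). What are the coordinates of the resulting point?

Scaling matrix:
[[6, 0], [0, 6]]
Result: (1 × 6, -7 × 6) = (6, -42)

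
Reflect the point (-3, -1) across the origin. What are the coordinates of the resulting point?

Reflection across origin: (-3, -1) → (3, 1)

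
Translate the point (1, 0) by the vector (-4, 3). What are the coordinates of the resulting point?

Translation by (-4, 3) (homogeneous matrix [[1, 0, -4], [0, 1, 3], [0, 0, 1]]):
x' = 1 + -4 = -3
y' = 0 + 3 = 3
Result: (-3, 3)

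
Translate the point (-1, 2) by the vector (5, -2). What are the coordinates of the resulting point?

Translation by (5, -2) (homogeneous matrix [[1, 0, 5], [0, 1, -2], [0, 0, 1]]):
x' = -1 + 5 = 4
y' = 2 + -2 = 0
Result: (4, 0)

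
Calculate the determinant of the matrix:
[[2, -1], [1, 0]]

For a 2×2 matrix [[a, b], [c, d]], det = ad - bc
det = (2)(0) - (-1)(1) = 0 - -1 = 1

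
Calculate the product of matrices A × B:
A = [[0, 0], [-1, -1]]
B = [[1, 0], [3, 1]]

Matrix multiplication:
C[0][0] = 0×1 + 0×3 = 0
C[0][1] = 0×0 + 0×1 = 0
C[1][0] = -1×1 + -1×3 = -4
C[1][1] = -1×0 + -1×1 = -1
Result: [[0, 0], [-4, -1]]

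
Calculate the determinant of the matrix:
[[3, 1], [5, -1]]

For a 2×2 matrix [[a, b], [c, d]], det = ad - bc
det = (3)(-1) - (1)(5) = -3 - 5 = -8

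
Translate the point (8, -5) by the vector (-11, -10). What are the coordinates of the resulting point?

Translation by (-11, -10) (homogeneous matrix [[1, 0, -11], [0, 1, -10], [0, 0, 1]]):
x' = 8 + -11 = -3
y' = -5 + -10 = -15
Result: (-3, -15)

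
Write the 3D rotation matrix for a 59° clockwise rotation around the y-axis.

Rotation matrix for clockwise 59° around y-axis:
A clockwise rotation by 59° is a counterclockwise rotation by -59°.
cos(-59°) = 0.5150, sin(-59°) = -0.8572
Result: [[0.5150, 0, -0.8572], [0, 1, 0], [0.8572, 0, 0.5150]]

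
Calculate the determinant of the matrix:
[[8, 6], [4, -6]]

For a 2×2 matrix [[a, b], [c, d]], det = ad - bc
det = (8)(-6) - (6)(4) = -48 - 24 = -72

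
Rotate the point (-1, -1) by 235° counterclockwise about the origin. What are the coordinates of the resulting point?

Rotation matrix for 235°: [[cos 235°, -sin 235°], [sin 235°, cos 235°]] ≈ [[-0.573576, 0.819152], [-0.819152, -0.573576]]
[[-0.573576, 0.819152], [-0.819152, -0.573576]] × [-1, -1]ᵀ ≈ [-0.2456, 1.3927]ᵀ
Result: (-0.2456, 1.3927)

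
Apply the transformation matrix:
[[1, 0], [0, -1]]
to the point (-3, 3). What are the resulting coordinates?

Matrix multiplication:
[[1, 0], [0, -1]] × [-3, 3]ᵀ
= [(1)(-3) + (0)(3), (0)(-3) + (-1)(3)]ᵀ
= [-3, -3]ᵀ
Result: (-3, -3)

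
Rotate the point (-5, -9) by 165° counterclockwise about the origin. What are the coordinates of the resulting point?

Rotation matrix for 165°: [[cos 165°, -sin 165°], [sin 165°, cos 165°]] ≈ [[-0.965926, -0.258819], [0.258819, -0.965926]]
[[-0.965926, -0.258819], [0.258819, -0.965926]] × [-5, -9]ᵀ ≈ [7.1590, 7.3992]ᵀ
Result: (7.1590, 7.3992)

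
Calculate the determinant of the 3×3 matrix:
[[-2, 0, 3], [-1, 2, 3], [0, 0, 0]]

Expansion along first row:
det = -2·det([[2,3],[0,0]]) - 0·det([[-1,3],[0,0]]) + 3·det([[-1,2],[0,0]])
    = -2·(2·0 - 3·0) - 0·(-1·0 - 3·0) + 3·(-1·0 - 2·0)
    = -2·0 - 0·0 + 3·0
    = 0 + 0 + 0 = 0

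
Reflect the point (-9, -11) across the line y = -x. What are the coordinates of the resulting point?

Reflection across line y = -x: (-9, -11) → (11, 9)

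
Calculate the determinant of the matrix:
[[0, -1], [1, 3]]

For a 2×2 matrix [[a, b], [c, d]], det = ad - bc
det = (0)(3) - (-1)(1) = 0 - -1 = 1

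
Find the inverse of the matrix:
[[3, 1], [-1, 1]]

For [[a,b],[c,d]], inverse = (1/det)·[[d,-b],[-c,a]]
det = (3)(1) - (1)(-1) = 3 - -1 = 4
Inverse = (1/4)·[[1, -1], [1, 3]]
= [[1/4, -1/4], [1/4, 3/4]]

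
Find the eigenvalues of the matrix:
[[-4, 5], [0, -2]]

Characteristic equation: det(A - λI) = 0
λ² - (trace)λ + (det) = 0
trace = -4 + -2 = -6, det = (-4)(-2) - (5)(0) = 8
λ² - (-6)λ + (8) = 0
λ = (-6 ± √((-6)² - 4·(8))) / 2 = (-6 ± √4) / 2
Solving: λ = -4, -2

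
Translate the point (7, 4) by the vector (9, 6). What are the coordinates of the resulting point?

Translation by (9, 6) (homogeneous matrix [[1, 0, 9], [0, 1, 6], [0, 0, 1]]):
x' = 7 + 9 = 16
y' = 4 + 6 = 10
Result: (16, 10)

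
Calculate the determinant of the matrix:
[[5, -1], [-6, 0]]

For a 2×2 matrix [[a, b], [c, d]], det = ad - bc
det = (5)(0) - (-1)(-6) = 0 - 6 = -6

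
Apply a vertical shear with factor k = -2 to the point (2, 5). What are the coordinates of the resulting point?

Shear matrix for vertical shear with factor k = -2:
[[1, 0], [-2, 1]]
Result: (2, 5) → (2, 1)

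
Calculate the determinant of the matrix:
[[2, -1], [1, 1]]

For a 2×2 matrix [[a, b], [c, d]], det = ad - bc
det = (2)(1) - (-1)(1) = 2 - -1 = 3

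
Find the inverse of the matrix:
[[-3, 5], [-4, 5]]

For [[a,b],[c,d]], inverse = (1/det)·[[d,-b],[-c,a]]
det = (-3)(5) - (5)(-4) = -15 - -20 = 5
Inverse = (1/5)·[[5, -5], [4, -3]]
= [[1, -1], [4/5, -3/5]]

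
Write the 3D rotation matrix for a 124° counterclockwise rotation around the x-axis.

Rotation matrix for counterclockwise 124° around x-axis:
cos(124°) = -0.5592, sin(124°) = 0.8290
Result: [[1, 0, 0], [0, -0.5592, -0.8290], [0, 0.8290, -0.5592]]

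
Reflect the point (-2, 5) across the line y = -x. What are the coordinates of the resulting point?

Reflection across line y = -x: (-2, 5) → (-5, 2)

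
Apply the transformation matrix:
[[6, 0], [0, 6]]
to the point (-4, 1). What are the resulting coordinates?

Matrix multiplication:
[[6, 0], [0, 6]] × [-4, 1]ᵀ
= [(6)(-4) + (0)(1), (0)(-4) + (6)(1)]ᵀ
= [-24, 6]ᵀ
Result: (-24, 6)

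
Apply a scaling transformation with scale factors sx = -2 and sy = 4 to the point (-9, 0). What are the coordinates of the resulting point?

Scaling matrix:
[[-2, 0], [0, 4]]
Result: (-9 × -2, 0 × 4) = (18, 0)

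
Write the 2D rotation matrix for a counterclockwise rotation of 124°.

Rotation matrix formula: [[cos θ, -sin θ], [sin θ, cos θ]]
For θ = 124°:
cos(124°) = -0.5592
sin(124°) = 0.8290
Result: [[-0.5592, -0.8290], [0.8290, -0.5592]]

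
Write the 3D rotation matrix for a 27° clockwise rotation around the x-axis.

Rotation matrix for clockwise 27° around x-axis:
A clockwise rotation by 27° is a counterclockwise rotation by -27°.
cos(-27°) = 0.8910, sin(-27°) = -0.4540
Result: [[1, 0, 0], [0, 0.8910, 0.4540], [0, -0.4540, 0.8910]]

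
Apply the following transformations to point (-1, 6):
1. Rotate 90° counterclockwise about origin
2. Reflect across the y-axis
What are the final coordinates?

Step 1: Rotate 90° → (-6, -1)
Step 2: Reflect across y-axis → (6, -1)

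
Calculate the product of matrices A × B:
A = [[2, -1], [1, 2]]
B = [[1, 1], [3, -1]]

Matrix multiplication:
C[0][0] = 2×1 + -1×3 = -1
C[0][1] = 2×1 + -1×-1 = 3
C[1][0] = 1×1 + 2×3 = 7
C[1][1] = 1×1 + 2×-1 = -1
Result: [[-1, 3], [7, -1]]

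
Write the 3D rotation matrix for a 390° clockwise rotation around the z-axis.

Rotation matrix for clockwise 390° around z-axis:
A clockwise rotation by 390° is a counterclockwise rotation by -390°.
cos(-390°) = √3/2, sin(-390°) = -1/2
Result: [[√3/2, 1/2, 0], [-1/2, √3/2, 0], [0, 0, 1]]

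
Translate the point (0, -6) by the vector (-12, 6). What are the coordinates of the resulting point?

Translation by (-12, 6) (homogeneous matrix [[1, 0, -12], [0, 1, 6], [0, 0, 1]]):
x' = 0 + -12 = -12
y' = -6 + 6 = 0
Result: (-12, 0)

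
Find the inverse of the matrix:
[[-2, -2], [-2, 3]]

For [[a,b],[c,d]], inverse = (1/det)·[[d,-b],[-c,a]]
det = (-2)(3) - (-2)(-2) = -6 - 4 = -10
Inverse = (1/-10)·[[3, 2], [2, -2]]
= [[-3/10, -1/5], [-1/5, 1/5]]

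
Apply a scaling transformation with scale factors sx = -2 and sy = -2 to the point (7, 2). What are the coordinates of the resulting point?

Scaling matrix:
[[-2, 0], [0, -2]]
Result: (7 × -2, 2 × -2) = (-14, -4)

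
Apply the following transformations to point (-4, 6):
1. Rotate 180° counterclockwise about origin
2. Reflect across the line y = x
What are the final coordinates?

Step 1: Rotate 180° → (4, -6)
Step 2: Reflect across line y = x → (-6, 4)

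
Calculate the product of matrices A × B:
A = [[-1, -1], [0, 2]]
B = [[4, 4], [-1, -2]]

Matrix multiplication:
C[0][0] = -1×4 + -1×-1 = -3
C[0][1] = -1×4 + -1×-2 = -2
C[1][0] = 0×4 + 2×-1 = -2
C[1][1] = 0×4 + 2×-2 = -4
Result: [[-3, -2], [-2, -4]]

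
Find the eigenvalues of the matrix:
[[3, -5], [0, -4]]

Characteristic equation: det(A - λI) = 0
λ² - (trace)λ + (det) = 0
trace = 3 + -4 = -1, det = (3)(-4) - (-5)(0) = -12
λ² - (-1)λ + (-12) = 0
λ = (-1 ± √((-1)² - 4·(-12))) / 2 = (-1 ± √49) / 2
Solving: λ = -4, 3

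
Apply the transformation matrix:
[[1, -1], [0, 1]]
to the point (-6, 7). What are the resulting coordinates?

Matrix multiplication:
[[1, -1], [0, 1]] × [-6, 7]ᵀ
= [(1)(-6) + (-1)(7), (0)(-6) + (1)(7)]ᵀ
= [-13, 7]ᵀ
Result: (-13, 7)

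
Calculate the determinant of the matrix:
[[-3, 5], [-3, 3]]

For a 2×2 matrix [[a, b], [c, d]], det = ad - bc
det = (-3)(3) - (5)(-3) = -9 - -15 = 6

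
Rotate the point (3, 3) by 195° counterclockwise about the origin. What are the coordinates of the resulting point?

Rotation matrix for 195°: [[cos 195°, -sin 195°], [sin 195°, cos 195°]] ≈ [[-0.965926, 0.258819], [-0.258819, -0.965926]]
[[-0.965926, 0.258819], [-0.258819, -0.965926]] × [3, 3]ᵀ ≈ [-2.1213, -3.6742]ᵀ
Result: (-2.1213, -3.6742)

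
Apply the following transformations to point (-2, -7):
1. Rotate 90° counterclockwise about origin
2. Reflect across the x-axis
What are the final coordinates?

Step 1: Rotate 90° → (7, -2)
Step 2: Reflect across x-axis → (7, 2)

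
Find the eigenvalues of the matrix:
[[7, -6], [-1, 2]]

Characteristic equation: det(A - λI) = 0
λ² - (trace)λ + (det) = 0
trace = 7 + 2 = 9, det = (7)(2) - (-6)(-1) = 8
λ² - (9)λ + (8) = 0
λ = (9 ± √((9)² - 4·(8))) / 2 = (9 ± √49) / 2
Solving: λ = 1, 8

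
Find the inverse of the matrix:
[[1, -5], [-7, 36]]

For [[a,b],[c,d]], inverse = (1/det)·[[d,-b],[-c,a]]
det = (1)(36) - (-5)(-7) = 36 - 35 = 1
Inverse = [[36, 5], [7, 1]]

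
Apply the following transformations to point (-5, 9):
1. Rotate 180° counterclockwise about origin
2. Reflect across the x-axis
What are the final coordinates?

Step 1: Rotate 180° → (5, -9)
Step 2: Reflect across x-axis → (5, 9)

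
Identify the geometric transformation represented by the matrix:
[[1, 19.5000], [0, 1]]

This matrix represents: horizontal shear with factor 19.5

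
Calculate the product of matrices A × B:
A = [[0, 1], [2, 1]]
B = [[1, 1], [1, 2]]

Matrix multiplication:
C[0][0] = 0×1 + 1×1 = 1
C[0][1] = 0×1 + 1×2 = 2
C[1][0] = 2×1 + 1×1 = 3
C[1][1] = 2×1 + 1×2 = 4
Result: [[1, 2], [3, 4]]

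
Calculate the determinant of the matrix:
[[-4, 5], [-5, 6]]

For a 2×2 matrix [[a, b], [c, d]], det = ad - bc
det = (-4)(6) - (5)(-5) = -24 - -25 = 1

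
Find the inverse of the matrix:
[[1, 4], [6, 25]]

For [[a,b],[c,d]], inverse = (1/det)·[[d,-b],[-c,a]]
det = (1)(25) - (4)(6) = 25 - 24 = 1
Inverse = [[25, -4], [-6, 1]]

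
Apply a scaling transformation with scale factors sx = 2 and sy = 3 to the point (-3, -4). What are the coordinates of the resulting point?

Scaling matrix:
[[2, 0], [0, 3]]
Result: (-3 × 2, -4 × 3) = (-6, -12)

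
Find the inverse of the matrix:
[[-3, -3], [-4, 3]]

For [[a,b],[c,d]], inverse = (1/det)·[[d,-b],[-c,a]]
det = (-3)(3) - (-3)(-4) = -9 - 12 = -21
Inverse = (1/-21)·[[3, 3], [4, -3]]
= [[-1/7, -1/7], [-4/21, 1/7]]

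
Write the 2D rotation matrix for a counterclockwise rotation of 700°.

Rotation matrix formula: [[cos θ, -sin θ], [sin θ, cos θ]]
For θ = 700°:
cos(700°) = 0.9397
sin(700°) = -0.3420
Result: [[0.9397, 0.3420], [-0.3420, 0.9397]]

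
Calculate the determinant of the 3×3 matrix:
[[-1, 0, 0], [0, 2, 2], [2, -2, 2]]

Expansion along first row:
det = -1·det([[2,2],[-2,2]]) - 0·det([[0,2],[2,2]]) + 0·det([[0,2],[2,-2]])
    = -1·(2·2 - 2·-2) - 0·(0·2 - 2·2) + 0·(0·-2 - 2·2)
    = -1·8 - 0·-4 + 0·-4
    = -8 + 0 + 0 = -8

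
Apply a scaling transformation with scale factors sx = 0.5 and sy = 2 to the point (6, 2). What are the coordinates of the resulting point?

Scaling matrix:
[[0.50, 0], [0, 2]]
Result: (6 × 0.5, 2 × 2) = (3, 4)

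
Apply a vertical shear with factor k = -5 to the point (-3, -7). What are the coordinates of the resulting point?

Shear matrix for vertical shear with factor k = -5:
[[1, 0], [-5, 1]]
Result: (-3, -7) → (-3, 8)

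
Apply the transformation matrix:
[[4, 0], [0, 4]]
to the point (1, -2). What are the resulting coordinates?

Matrix multiplication:
[[4, 0], [0, 4]] × [1, -2]ᵀ
= [(4)(1) + (0)(-2), (0)(1) + (4)(-2)]ᵀ
= [4, -8]ᵀ
Result: (4, -8)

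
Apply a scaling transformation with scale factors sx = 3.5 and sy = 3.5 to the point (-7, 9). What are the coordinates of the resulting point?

Scaling matrix:
[[3.50, 0], [0, 3.50]]
Result: (-7 × 3.5, 9 × 3.5) = (-24.5, 31.5)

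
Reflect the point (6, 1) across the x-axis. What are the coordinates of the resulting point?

Reflection across x-axis: (6, 1) → (6, -1)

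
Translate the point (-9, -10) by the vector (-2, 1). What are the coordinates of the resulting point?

Translation by (-2, 1) (homogeneous matrix [[1, 0, -2], [0, 1, 1], [0, 0, 1]]):
x' = -9 + -2 = -11
y' = -10 + 1 = -9
Result: (-11, -9)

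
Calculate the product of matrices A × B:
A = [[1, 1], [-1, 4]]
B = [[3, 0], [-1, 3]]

Matrix multiplication:
C[0][0] = 1×3 + 1×-1 = 2
C[0][1] = 1×0 + 1×3 = 3
C[1][0] = -1×3 + 4×-1 = -7
C[1][1] = -1×0 + 4×3 = 12
Result: [[2, 3], [-7, 12]]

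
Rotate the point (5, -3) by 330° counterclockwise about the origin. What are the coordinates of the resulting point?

Rotation matrix for 330°: [[cos 330°, -sin 330°], [sin 330°, cos 330°]] ≈ [[0.866025, 0.500000], [-0.500000, 0.866025]]
[[0.866025, 0.500000], [-0.500000, 0.866025]] × [5, -3]ᵀ ≈ [2.8301, -5.0981]ᵀ
Result: (2.8301, -5.0981)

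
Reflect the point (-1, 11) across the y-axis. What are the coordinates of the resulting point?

Reflection across y-axis: (-1, 11) → (1, 11)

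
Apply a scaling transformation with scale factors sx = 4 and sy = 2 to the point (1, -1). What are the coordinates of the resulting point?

Scaling matrix:
[[4, 0], [0, 2]]
Result: (1 × 4, -1 × 2) = (4, -2)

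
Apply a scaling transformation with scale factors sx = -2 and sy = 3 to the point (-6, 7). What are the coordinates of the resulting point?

Scaling matrix:
[[-2, 0], [0, 3]]
Result: (-6 × -2, 7 × 3) = (12, 21)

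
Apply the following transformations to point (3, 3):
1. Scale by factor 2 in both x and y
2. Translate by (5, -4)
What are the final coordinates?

Step 1: Scale (3, 3) by 2 → (6, 6)
Step 2: Translate by (5, -4) → (11, 2)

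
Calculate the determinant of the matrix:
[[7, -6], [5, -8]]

For a 2×2 matrix [[a, b], [c, d]], det = ad - bc
det = (7)(-8) - (-6)(5) = -56 - -30 = -26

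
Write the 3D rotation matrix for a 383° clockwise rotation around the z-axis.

Rotation matrix for clockwise 383° around z-axis:
A clockwise rotation by 383° is a counterclockwise rotation by -383°.
cos(-383°) = 0.9205, sin(-383°) = -0.3907
Result: [[0.9205, 0.3907, 0], [-0.3907, 0.9205, 0], [0, 0, 1]]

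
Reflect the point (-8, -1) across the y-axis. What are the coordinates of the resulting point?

Reflection across y-axis: (-8, -1) → (8, -1)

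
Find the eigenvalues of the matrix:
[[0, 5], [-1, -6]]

Characteristic equation: det(A - λI) = 0
λ² - (trace)λ + (det) = 0
trace = 0 + -6 = -6, det = (0)(-6) - (5)(-1) = 5
λ² - (-6)λ + (5) = 0
λ = (-6 ± √((-6)² - 4·(5))) / 2 = (-6 ± √16) / 2
Solving: λ = -5, -1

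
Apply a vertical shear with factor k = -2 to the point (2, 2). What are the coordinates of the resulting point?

Shear matrix for vertical shear with factor k = -2:
[[1, 0], [-2, 1]]
Result: (2, 2) → (2, -2)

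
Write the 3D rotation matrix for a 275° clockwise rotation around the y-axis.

Rotation matrix for clockwise 275° around y-axis:
A clockwise rotation by 275° is a counterclockwise rotation by -275°.
cos(-275°) = 0.0872, sin(-275°) = 0.9962
Result: [[0.0872, 0, 0.9962], [0, 1, 0], [-0.9962, 0, 0.0872]]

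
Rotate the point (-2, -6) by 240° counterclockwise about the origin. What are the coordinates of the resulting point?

Rotation matrix for 240°: [[cos 240°, -sin 240°], [sin 240°, cos 240°]] ≈ [[-0.500000, 0.866025], [-0.866025, -0.500000]]
[[-0.500000, 0.866025], [-0.866025, -0.500000]] × [-2, -6]ᵀ ≈ [-4.1962, 4.7321]ᵀ
Result: (-4.1962, 4.7321)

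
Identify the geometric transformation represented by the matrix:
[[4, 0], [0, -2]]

This matrix represents: non-uniform scaling by sx = 4, sy = -2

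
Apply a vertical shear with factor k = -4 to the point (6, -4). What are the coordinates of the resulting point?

Shear matrix for vertical shear with factor k = -4:
[[1, 0], [-4, 1]]
Result: (6, -4) → (6, -28)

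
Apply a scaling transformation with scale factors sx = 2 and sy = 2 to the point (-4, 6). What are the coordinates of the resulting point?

Scaling matrix:
[[2, 0], [0, 2]]
Result: (-4 × 2, 6 × 2) = (-8, 12)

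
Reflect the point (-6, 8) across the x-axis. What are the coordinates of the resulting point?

Reflection across x-axis: (-6, 8) → (-6, -8)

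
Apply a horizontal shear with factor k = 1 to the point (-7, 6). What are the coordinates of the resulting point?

Shear matrix for horizontal shear with factor k = 1:
[[1, 1], [0, 1]]
Result: (-7, 6) → (-1, 6)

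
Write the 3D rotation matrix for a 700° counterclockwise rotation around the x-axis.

Rotation matrix for counterclockwise 700° around x-axis:
cos(700°) = 0.9397, sin(700°) = -0.3420
Result: [[1, 0, 0], [0, 0.9397, 0.3420], [0, -0.3420, 0.9397]]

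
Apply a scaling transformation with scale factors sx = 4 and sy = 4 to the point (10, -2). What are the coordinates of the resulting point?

Scaling matrix:
[[4, 0], [0, 4]]
Result: (10 × 4, -2 × 4) = (40, -8)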